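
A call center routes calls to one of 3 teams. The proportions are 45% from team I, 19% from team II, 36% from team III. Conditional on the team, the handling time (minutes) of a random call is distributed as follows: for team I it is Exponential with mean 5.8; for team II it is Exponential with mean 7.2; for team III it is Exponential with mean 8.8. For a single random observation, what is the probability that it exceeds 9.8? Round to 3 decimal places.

0.250

Conditional on each team, P(X > 9.8): I: 0.184583; II: 0.256376; III: 0.328363.
By total probability, P(X > 9.8) = 0.45·0.184583 + 0.19·0.256376 + 0.36·0.328363 = 0.249984.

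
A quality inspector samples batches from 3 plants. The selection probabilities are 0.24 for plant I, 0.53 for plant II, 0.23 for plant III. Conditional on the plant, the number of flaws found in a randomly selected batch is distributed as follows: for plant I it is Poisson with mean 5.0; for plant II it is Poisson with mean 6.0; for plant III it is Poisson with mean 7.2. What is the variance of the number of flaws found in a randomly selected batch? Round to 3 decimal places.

6.606

Per component, I: μ=5, E[X²]=30; II: μ=6, E[X²]=42; III: μ=7.2, E[X²]=59.04.
E[X] = 0.24·5 + 0.53·6 + 0.23·7.2 = 6.036.
E[X²] = 0.24·30 + 0.53·42 + 0.23·59.04 = 43.0392.
Var(X) = E[X²] − (E[X])² = 43.0392 − 36.4333 = 6.6059.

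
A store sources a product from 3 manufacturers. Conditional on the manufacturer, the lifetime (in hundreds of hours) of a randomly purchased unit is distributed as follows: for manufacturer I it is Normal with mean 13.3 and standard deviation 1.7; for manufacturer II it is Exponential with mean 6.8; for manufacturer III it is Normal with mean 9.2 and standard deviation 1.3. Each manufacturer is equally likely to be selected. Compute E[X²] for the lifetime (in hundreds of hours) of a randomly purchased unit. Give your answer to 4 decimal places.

119.5300

For each component E[X²] = Var + (mean)², giving I: 179.78; II: 92.48; III: 86.33.
Overall E[X²] = 0.333333·179.78 + 0.333333·92.48 + 0.333333·86.33 = 119.53.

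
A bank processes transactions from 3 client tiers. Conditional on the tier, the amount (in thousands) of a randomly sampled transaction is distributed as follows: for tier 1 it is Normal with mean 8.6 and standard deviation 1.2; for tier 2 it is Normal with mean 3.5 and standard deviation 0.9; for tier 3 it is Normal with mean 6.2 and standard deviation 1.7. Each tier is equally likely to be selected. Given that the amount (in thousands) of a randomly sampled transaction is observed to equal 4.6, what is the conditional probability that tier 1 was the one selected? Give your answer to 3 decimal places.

0.004

Likelihoods f(4.6 | ·): 1: 0.00128523; 2: 0.210033; 3: 0.150699.
Posterior ∝ prior × likelihood. Numerator for 1: 0.333333·0.00128523 = 0.000428411.
Normalizing constant: 0.333333·0.00128523 + 0.333333·0.210033 + 0.333333·0.150699 = 0.120672.
P(1 | observation) = 0.000428411 / 0.120672 = 0.0035502.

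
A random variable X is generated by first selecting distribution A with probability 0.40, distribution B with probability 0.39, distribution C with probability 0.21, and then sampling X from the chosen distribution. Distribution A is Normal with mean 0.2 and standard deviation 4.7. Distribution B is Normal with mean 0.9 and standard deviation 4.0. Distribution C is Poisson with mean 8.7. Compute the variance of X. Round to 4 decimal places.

Per component, A: μ=0.2, E[X²]=22.13; B: μ=0.9, E[X²]=16.81; C: μ=8.7, E[X²]=84.39.
E[X] = 0.4·0.2 + 0.39·0.9 + 0.21·8.7 = 2.258.
E[X²] = 0.4·22.13 + 0.39·16.81 + 0.21·84.39 = 33.1298.
Var(X) = E[X²] − (E[X])² = 33.1298 − 5.09856 = 28.0312.

28.0312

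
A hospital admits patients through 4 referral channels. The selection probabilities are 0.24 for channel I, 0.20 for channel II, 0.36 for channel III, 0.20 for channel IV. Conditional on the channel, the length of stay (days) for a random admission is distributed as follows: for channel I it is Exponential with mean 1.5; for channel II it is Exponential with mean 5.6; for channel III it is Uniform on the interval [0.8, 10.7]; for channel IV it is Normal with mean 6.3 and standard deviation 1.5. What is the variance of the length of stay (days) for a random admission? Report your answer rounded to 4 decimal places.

Per component, I: μ=1.5, E[X²]=4.5; II: μ=5.6, E[X²]=62.72; III: μ=5.75, E[X²]=41.23; IV: μ=6.3, E[X²]=41.94.
E[X] = 0.24·1.5 + 0.2·5.6 + 0.36·5.75 + 0.2·6.3 = 4.81.
E[X²] = 0.24·4.5 + 0.2·62.72 + 0.36·41.23 + 0.2·41.94 = 36.8548.
Var(X) = E[X²] − (E[X])² = 36.8548 − 23.1361 = 13.7187.

13.7187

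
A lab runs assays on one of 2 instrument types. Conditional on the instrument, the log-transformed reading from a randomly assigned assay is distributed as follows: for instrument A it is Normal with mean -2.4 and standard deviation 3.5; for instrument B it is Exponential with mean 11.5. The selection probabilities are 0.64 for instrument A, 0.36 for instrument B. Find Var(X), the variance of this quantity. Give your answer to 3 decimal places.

Per component, A: μ=-2.4, E[X²]=18.01; B: μ=11.5, E[X²]=264.5.
E[X] = 0.64·-2.4 + 0.36·11.5 = 2.604.
E[X²] = 0.64·18.01 + 0.36·264.5 = 106.746.
Var(X) = E[X²] − (E[X])² = 106.746 − 6.78082 = 99.9656.

99.966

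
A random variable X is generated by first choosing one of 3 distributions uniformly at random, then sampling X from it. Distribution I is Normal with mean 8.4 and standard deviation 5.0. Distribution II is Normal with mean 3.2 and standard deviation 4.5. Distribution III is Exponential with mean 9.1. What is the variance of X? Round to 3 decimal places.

Per component, I: μ=8.4, E[X²]=95.56; II: μ=3.2, E[X²]=30.49; III: μ=9.1, E[X²]=165.62.
E[X] = 0.333333·8.4 + 0.333333·3.2 + 0.333333·9.1 = 6.9.
E[X²] = 0.333333·95.56 + 0.333333·30.49 + 0.333333·165.62 = 97.2233.
Var(X) = E[X²] − (E[X])² = 97.2233 − 47.61 = 49.6133.

49.613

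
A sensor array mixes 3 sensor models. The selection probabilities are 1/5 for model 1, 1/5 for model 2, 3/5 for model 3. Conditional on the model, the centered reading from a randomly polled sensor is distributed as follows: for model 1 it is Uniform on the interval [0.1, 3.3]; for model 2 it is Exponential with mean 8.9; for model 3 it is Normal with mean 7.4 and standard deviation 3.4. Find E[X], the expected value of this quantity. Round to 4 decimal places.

6.5600

Component means — 1: 1.7; 2: 8.9; 3: 7.4.
E[X] = 0.2·1.7 + 0.2·8.9 + 0.6·7.4 = 6.56.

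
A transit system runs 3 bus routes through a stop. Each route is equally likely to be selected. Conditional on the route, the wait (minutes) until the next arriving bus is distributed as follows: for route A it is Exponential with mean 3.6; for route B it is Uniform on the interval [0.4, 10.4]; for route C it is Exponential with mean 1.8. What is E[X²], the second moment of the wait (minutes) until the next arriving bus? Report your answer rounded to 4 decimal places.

23.2978

For each component E[X²] = Var + (mean)², giving A: 25.92; B: 37.4933; C: 6.48.
Overall E[X²] = 0.333333·25.92 + 0.333333·37.4933 + 0.333333·6.48 = 23.2978.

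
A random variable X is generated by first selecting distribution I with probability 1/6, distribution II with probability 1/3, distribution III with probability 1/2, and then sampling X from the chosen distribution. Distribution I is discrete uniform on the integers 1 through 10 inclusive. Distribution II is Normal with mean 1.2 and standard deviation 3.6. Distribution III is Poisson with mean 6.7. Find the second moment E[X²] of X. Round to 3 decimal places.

For each component E[X²] = Var + (mean)², giving I: 38.5; II: 14.4; III: 51.59.
Overall E[X²] = 0.166667·38.5 + 0.333333·14.4 + 0.5·51.59 = 37.0117.

37.012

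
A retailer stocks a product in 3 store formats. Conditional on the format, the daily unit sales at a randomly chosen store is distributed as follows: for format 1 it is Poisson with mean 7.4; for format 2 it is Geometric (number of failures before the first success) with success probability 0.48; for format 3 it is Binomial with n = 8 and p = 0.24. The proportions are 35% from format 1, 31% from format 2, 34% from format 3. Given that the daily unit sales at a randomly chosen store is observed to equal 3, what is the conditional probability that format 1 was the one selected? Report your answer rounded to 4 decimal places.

0.1415

Likelihoods P(X=3 | ·): 1: 0.0412824; 2: 0.0674918; 3: 0.196286.
Posterior ∝ prior × likelihood. Numerator for 1: 0.35·0.0412824 = 0.0144488.
Normalizing constant: 0.35·0.0412824 + 0.31·0.0674918 + 0.34·0.196286 = 0.102109.
P(1 | observation) = 0.0144488 / 0.102109 = 0.141505.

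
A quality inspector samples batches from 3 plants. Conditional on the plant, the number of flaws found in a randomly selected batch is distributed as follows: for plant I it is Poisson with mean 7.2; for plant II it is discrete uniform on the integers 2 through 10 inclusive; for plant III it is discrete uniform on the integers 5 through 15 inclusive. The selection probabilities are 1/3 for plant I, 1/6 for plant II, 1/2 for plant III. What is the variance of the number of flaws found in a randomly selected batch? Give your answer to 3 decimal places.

Per component, I: μ=7.2, E[X²]=59.04; II: μ=6, E[X²]=42.6667; III: μ=10, E[X²]=110.
E[X] = 0.333333·7.2 + 0.166667·6 + 0.5·10 = 8.4.
E[X²] = 0.333333·59.04 + 0.166667·42.6667 + 0.5·110 = 81.7911.
Var(X) = E[X²] − (E[X])² = 81.7911 − 70.56 = 11.2311.

11.231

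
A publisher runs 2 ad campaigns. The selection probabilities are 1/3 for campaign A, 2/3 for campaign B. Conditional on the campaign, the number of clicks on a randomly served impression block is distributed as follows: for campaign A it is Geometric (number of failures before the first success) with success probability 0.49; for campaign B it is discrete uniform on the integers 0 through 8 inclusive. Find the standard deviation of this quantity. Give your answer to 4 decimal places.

2.6643

Per component, A: μ=1.04082, E[X²]=3.20741; B: μ=4, E[X²]=22.6667.
E[X] = 0.333333·1.04082 + 0.666667·4 = 3.01361.
E[X²] = 0.333333·3.20741 + 0.666667·22.6667 = 16.1802.
Var(X) = E[X²] − (E[X])² = 16.1802 − 9.08182 = 7.09843.
SD(X) = √7.09843 = 2.66429.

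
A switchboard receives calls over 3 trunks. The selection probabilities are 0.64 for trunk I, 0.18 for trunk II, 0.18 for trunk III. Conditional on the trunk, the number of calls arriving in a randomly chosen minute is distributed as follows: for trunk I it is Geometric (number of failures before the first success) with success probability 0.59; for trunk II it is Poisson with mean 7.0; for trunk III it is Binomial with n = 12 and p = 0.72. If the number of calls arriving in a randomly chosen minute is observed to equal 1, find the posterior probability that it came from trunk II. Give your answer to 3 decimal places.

0.007

Likelihoods P(X=1 | ·): I: 0.2419; II: 0.00638317; III: 7.16559e-06.
Posterior ∝ prior × likelihood. Numerator for II: 0.18·0.00638317 = 0.00114897.
Normalizing constant: 0.64·0.2419 + 0.18·0.00638317 + 0.18·7.16559e-06 = 0.155966.
P(II | observation) = 0.00114897 / 0.155966 = 0.00736679.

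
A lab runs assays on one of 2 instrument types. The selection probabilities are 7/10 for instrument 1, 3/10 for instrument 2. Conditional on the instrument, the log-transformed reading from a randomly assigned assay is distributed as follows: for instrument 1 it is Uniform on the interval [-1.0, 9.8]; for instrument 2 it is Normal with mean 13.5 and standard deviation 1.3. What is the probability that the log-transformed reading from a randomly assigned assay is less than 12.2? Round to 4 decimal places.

Conditional on each instrument, P(X < 12.2): 1: 1; 2: 0.158655.
By total probability, P(X < 12.2) = 0.7·1 + 0.3·0.158655 = 0.747597.

0.7476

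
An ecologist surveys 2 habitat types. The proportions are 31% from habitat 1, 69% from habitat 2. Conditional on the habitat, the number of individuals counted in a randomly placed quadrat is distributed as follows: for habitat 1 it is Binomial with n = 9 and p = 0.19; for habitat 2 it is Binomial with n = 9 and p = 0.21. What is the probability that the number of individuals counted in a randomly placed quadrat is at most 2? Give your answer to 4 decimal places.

Conditional on each habitat, P(X ≤ 2): 1: 0.764268; 2: 0.711466.
By total probability, P(X ≤ 2) = 0.31·0.764268 + 0.69·0.711466 = 0.727835.

0.7278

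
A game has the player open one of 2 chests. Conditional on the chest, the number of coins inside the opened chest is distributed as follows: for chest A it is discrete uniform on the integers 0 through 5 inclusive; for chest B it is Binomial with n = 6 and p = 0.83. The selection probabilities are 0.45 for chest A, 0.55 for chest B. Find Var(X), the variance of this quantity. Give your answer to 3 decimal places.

3.300

Per component, A: μ=2.5, E[X²]=9.16667; B: μ=4.98, E[X²]=25.647.
E[X] = 0.45·2.5 + 0.55·4.98 = 3.864.
E[X²] = 0.45·9.16667 + 0.55·25.647 = 18.2308.
Var(X) = E[X²] − (E[X])² = 18.2308 − 14.9305 = 3.30035.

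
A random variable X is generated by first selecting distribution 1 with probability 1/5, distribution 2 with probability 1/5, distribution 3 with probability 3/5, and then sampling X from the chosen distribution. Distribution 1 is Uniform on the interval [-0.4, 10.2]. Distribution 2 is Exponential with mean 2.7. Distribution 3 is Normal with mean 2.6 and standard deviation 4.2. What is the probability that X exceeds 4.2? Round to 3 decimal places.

0.366

Conditional on each component, P(X > 4.2): 1: 0.566038; 2: 0.211072; 3: 0.351619.
By total probability, P(X > 4.2) = 0.2·0.566038 + 0.2·0.211072 + 0.6·0.351619 = 0.366394.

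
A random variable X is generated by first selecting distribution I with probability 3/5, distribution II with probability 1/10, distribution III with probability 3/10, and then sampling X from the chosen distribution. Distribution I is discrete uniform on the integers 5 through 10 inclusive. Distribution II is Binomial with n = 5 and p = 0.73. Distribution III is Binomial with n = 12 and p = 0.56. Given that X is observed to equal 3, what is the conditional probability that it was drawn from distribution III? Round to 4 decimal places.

0.2017

Likelihoods P(X=3 | ·): I: 0; II: 0.283593; III: 0.0238815.
Posterior ∝ prior × likelihood. Numerator for III: 0.3·0.0238815 = 0.00716444.
Normalizing constant: 0.6·0 + 0.1·0.283593 + 0.3·0.0238815 = 0.0355238.
P(III | observation) = 0.00716444 / 0.0355238 = 0.20168.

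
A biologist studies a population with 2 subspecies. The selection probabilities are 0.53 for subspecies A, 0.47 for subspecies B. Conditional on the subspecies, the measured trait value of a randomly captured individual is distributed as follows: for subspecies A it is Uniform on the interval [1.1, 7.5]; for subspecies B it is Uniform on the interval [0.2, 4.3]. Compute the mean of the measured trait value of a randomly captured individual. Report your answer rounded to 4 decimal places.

Component means — A: 4.3; B: 2.25.
E[X] = 0.53·4.3 + 0.47·2.25 = 3.3365.

3.3365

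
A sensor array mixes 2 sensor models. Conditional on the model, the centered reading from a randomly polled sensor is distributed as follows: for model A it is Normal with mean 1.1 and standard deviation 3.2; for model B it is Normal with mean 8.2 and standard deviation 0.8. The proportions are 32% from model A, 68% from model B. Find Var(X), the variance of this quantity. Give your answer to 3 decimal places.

14.681

Per component, A: μ=1.1, E[X²]=11.45; B: μ=8.2, E[X²]=67.88.
E[X] = 0.32·1.1 + 0.68·8.2 = 5.928.
E[X²] = 0.32·11.45 + 0.68·67.88 = 49.8224.
Var(X) = E[X²] − (E[X])² = 49.8224 − 35.1412 = 14.6812.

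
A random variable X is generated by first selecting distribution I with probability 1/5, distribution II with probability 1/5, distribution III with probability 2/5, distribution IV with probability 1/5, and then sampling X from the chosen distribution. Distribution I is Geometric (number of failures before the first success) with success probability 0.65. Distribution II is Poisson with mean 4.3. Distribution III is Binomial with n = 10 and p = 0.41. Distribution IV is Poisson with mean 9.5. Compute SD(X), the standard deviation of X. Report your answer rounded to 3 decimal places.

Per component, I: μ=0.538462, E[X²]=1.11834; II: μ=4.3, E[X²]=22.79; III: μ=4.1, E[X²]=19.229; IV: μ=9.5, E[X²]=99.75.
E[X] = 0.2·0.538462 + 0.2·4.3 + 0.4·4.1 + 0.2·9.5 = 4.50769.
E[X²] = 0.2·1.11834 + 0.2·22.79 + 0.4·19.229 + 0.2·99.75 = 32.4233.
Var(X) = E[X²] − (E[X])² = 32.4233 − 20.3193 = 12.104.
SD(X) = √12.104 = 3.47908.

3.479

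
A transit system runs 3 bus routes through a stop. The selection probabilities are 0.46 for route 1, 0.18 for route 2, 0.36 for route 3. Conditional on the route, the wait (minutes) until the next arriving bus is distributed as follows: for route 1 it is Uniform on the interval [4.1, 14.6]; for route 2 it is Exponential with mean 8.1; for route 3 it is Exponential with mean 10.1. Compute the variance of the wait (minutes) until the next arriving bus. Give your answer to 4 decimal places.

53.2414

Per component, 1: μ=9.35, E[X²]=96.61; 2: μ=8.1, E[X²]=131.22; 3: μ=10.1, E[X²]=204.02.
E[X] = 0.46·9.35 + 0.18·8.1 + 0.36·10.1 = 9.395.
E[X²] = 0.46·96.61 + 0.18·131.22 + 0.36·204.02 = 141.507.
Var(X) = E[X²] − (E[X])² = 141.507 − 88.266 = 53.2414.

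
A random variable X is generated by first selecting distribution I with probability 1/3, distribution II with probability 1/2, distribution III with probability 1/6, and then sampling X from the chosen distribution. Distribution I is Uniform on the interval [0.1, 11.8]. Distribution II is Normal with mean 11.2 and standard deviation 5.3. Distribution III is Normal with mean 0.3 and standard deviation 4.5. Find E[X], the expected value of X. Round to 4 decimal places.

Component means — I: 5.95; II: 11.2; III: 0.3.
E[X] = 0.333333·5.95 + 0.5·11.2 + 0.166667·0.3 = 7.63333.

7.6333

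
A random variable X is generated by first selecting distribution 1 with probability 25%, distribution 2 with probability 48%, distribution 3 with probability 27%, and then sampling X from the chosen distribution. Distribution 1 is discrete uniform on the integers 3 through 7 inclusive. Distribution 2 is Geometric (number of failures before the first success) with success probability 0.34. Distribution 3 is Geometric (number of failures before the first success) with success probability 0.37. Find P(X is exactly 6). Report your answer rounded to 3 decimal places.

0.070

Conditional on each component, P(X = 6): 1: 0.2; 2: 0.0281023; 3: 0.0231337.
By total probability, P(X = 6) = 0.25·0.2 + 0.48·0.0281023 + 0.27·0.0231337 = 0.0697352.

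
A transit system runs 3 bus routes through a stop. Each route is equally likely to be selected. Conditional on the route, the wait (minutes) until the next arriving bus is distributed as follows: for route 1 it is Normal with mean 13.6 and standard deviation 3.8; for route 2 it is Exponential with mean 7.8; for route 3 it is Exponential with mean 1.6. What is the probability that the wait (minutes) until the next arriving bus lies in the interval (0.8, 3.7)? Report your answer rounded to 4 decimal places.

0.2640

Conditional on each route, P(0.8 < X < 3.7): 1: 0.00421219; 2: 0.280236; 3: 0.507517.
By total probability, P(0.8 < X < 3.7) = 0.333333·0.00421219 + 0.333333·0.280236 + 0.333333·0.507517 = 0.263989.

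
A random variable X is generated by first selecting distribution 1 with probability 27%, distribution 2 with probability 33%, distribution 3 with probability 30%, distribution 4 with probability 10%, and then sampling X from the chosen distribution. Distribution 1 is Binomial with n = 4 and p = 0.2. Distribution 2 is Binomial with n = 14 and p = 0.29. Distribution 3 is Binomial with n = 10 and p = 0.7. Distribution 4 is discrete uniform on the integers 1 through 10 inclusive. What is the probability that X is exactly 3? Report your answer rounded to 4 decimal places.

Conditional on each component, P(X = 3): 1: 0.0256; 2: 0.205181; 3: 0.00900169; 4: 0.1.
By total probability, P(X = 3) = 0.27·0.0256 + 0.33·0.205181 + 0.3·0.00900169 + 0.1·0.1 = 0.0873222.

0.0873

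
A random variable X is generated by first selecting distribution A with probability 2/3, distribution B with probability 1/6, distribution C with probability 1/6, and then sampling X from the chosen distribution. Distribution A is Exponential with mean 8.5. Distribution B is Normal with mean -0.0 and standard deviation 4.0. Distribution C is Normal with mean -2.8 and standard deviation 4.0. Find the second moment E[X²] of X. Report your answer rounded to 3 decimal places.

For each component E[X²] = Var + (mean)², giving A: 144.5; B: 16; C: 23.84.
Overall E[X²] = 0.666667·144.5 + 0.166667·16 + 0.166667·23.84 = 102.973.

102.973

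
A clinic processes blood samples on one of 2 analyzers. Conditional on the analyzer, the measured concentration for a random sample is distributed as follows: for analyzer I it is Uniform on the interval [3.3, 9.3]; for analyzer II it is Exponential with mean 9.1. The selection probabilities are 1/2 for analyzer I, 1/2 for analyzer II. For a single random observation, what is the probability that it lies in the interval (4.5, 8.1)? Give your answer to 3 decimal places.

Conditional on each analyzer, P(4.5 < X < 8.1): I: 0.6; II: 0.199262.
By total probability, P(4.5 < X < 8.1) = 0.5·0.6 + 0.5·0.199262 = 0.399631.

0.400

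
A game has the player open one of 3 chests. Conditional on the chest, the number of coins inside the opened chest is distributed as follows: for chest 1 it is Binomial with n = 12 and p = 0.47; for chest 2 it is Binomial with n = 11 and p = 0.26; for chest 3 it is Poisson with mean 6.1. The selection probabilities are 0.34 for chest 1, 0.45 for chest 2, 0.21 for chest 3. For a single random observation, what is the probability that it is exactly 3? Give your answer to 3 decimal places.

Conditional on each chest, P(X = 3): 1: 0.0753701; 2: 0.26077; 3: 0.0848481.
By total probability, P(X = 3) = 0.34·0.0753701 + 0.45·0.26077 + 0.21·0.0848481 = 0.16079.

0.161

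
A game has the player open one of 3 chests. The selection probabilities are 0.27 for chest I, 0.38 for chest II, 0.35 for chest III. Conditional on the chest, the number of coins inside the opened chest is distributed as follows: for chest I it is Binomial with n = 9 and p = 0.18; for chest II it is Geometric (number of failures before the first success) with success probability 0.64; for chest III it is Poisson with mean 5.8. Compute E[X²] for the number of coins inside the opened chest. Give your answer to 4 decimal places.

For each component E[X²] = Var + (mean)², giving I: 3.9528; II: 1.19531; III: 39.44.
Overall E[X²] = 0.27·3.9528 + 0.38·1.19531 + 0.35·39.44 = 15.3255.

15.3255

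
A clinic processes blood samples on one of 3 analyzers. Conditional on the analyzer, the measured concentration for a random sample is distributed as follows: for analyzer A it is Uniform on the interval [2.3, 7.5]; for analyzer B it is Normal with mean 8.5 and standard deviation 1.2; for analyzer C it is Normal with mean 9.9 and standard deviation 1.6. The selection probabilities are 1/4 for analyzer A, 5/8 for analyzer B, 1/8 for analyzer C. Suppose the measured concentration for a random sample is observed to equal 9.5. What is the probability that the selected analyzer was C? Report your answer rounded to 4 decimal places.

Likelihoods f(9.5 | ·): A: 0; B: 0.234927; C: 0.241668.
Posterior ∝ prior × likelihood. Numerator for C: 0.125·0.241668 = 0.0302084.
Normalizing constant: 0.25·0 + 0.625·0.234927 + 0.125·0.241668 = 0.177038.
P(C | observation) = 0.0302084 / 0.177038 = 0.170633.

0.1706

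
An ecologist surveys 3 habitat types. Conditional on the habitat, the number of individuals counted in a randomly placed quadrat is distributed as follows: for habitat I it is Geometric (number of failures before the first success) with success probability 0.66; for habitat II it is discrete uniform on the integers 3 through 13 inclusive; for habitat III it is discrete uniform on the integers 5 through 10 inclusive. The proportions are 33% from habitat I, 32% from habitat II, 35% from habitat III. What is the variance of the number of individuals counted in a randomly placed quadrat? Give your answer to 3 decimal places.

Per component, I: μ=0.515152, E[X²]=1.04591; II: μ=8, E[X²]=74; III: μ=7.5, E[X²]=59.1667.
E[X] = 0.33·0.515152 + 0.32·8 + 0.35·7.5 = 5.355.
E[X²] = 0.33·1.04591 + 0.32·74 + 0.35·59.1667 = 44.7335.
Var(X) = E[X²] − (E[X])² = 44.7335 − 28.676 = 16.0575.

16.057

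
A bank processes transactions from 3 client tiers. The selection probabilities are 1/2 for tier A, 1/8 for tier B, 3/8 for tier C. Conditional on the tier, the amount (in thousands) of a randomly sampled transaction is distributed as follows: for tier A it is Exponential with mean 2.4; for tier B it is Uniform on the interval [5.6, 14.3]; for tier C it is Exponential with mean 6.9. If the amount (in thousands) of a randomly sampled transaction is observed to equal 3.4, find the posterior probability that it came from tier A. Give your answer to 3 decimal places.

0.603

Likelihoods f(3.4 | ·): A: 0.10105; B: 0; C: 0.0885423.
Posterior ∝ prior × likelihood. Numerator for A: 0.5·0.10105 = 0.0505252.
Normalizing constant: 0.5·0.10105 + 0.125·0 + 0.375·0.0885423 = 0.0837286.
P(A | observation) = 0.0505252 / 0.0837286 = 0.603441.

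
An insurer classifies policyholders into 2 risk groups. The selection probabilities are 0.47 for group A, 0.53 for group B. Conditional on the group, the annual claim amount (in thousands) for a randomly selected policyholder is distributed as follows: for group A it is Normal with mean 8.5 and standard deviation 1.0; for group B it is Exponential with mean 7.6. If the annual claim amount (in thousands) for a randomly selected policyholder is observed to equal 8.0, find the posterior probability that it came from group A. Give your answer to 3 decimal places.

0.872

Likelihoods f(8.0 | ·): A: 0.352065; B: 0.0459234.
Posterior ∝ prior × likelihood. Numerator for A: 0.47·0.352065 = 0.165471.
Normalizing constant: 0.47·0.352065 + 0.53·0.0459234 = 0.18981.
P(A | observation) = 0.165471 / 0.18981 = 0.87177.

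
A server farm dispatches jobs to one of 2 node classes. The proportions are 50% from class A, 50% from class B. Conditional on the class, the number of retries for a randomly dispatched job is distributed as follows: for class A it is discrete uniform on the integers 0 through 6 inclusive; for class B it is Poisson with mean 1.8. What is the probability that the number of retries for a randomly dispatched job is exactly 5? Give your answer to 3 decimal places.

Conditional on each class, P(X = 5): A: 0.142857; B: 0.0260286.
By total probability, P(X = 5) = 0.5·0.142857 + 0.5·0.0260286 = 0.0844429.

0.084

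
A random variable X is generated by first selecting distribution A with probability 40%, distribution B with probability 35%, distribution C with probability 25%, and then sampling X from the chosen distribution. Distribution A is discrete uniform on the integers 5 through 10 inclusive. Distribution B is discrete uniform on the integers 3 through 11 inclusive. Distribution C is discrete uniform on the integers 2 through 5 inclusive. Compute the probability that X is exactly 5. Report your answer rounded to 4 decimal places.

Conditional on each component, P(X = 5): A: 0.166667; B: 0.111111; C: 0.25.
By total probability, P(X = 5) = 0.4·0.166667 + 0.35·0.111111 + 0.25·0.25 = 0.168056.

0.1681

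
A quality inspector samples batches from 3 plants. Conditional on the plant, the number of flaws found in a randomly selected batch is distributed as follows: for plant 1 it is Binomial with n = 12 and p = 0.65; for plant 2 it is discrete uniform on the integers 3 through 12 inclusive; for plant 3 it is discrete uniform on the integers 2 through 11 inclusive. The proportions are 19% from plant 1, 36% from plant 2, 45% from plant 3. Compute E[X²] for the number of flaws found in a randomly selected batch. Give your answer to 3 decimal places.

58.023

For each component E[X²] = Var + (mean)², giving 1: 63.57; 2: 64.5; 3: 50.5.
Overall E[X²] = 0.19·63.57 + 0.36·64.5 + 0.45·50.5 = 58.0233.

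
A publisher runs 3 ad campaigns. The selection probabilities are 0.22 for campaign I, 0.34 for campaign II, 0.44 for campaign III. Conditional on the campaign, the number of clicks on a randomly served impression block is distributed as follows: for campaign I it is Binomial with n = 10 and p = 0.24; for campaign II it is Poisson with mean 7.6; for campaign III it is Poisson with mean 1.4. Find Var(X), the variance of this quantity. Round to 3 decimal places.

11.471

Per component, I: μ=2.4, E[X²]=7.584; II: μ=7.6, E[X²]=65.36; III: μ=1.4, E[X²]=3.36.
E[X] = 0.22·2.4 + 0.34·7.6 + 0.44·1.4 = 3.728.
E[X²] = 0.22·7.584 + 0.34·65.36 + 0.44·3.36 = 25.3693.
Var(X) = E[X²] − (E[X])² = 25.3693 − 13.898 = 11.4713.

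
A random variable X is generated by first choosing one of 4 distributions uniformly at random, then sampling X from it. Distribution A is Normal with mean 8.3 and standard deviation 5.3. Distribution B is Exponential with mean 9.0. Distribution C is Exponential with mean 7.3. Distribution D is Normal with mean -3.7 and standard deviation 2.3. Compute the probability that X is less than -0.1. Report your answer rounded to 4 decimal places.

Conditional on each component, P(X < -0.1): A: 0.0564939; B: 0; C: 0; D: 0.941234.
By total probability, P(X < -0.1) = 0.25·0.0564939 + 0.25·0 + 0.25·0 + 0.25·0.941234 = 0.249432.

0.2494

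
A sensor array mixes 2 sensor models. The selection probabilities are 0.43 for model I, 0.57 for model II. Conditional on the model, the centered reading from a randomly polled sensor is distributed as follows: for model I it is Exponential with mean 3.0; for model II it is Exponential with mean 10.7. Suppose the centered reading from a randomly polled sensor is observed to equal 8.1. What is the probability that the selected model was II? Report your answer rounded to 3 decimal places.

0.722

Likelihoods f(8.1 | ·): I: 0.0224018; II: 0.0438381.
Posterior ∝ prior × likelihood. Numerator for II: 0.57·0.0438381 = 0.0249877.
Normalizing constant: 0.43·0.0224018 + 0.57·0.0438381 = 0.0346205.
P(II | observation) = 0.0249877 / 0.0346205 = 0.72176.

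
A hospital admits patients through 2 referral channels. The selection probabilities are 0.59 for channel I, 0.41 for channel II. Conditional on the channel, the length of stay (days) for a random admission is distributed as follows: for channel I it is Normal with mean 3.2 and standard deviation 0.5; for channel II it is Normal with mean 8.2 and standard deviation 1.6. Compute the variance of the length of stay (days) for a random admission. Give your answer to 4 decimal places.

7.2446

Per component, I: μ=3.2, E[X²]=10.49; II: μ=8.2, E[X²]=69.8.
E[X] = 0.59·3.2 + 0.41·8.2 = 5.25.
E[X²] = 0.59·10.49 + 0.41·69.8 = 34.8071.
Var(X) = E[X²] − (E[X])² = 34.8071 − 27.5625 = 7.2446.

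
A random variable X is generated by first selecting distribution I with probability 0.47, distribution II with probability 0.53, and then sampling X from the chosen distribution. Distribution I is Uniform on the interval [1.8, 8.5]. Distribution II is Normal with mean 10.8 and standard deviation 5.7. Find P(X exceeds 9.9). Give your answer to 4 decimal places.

0.2982

Conditional on each component, P(X > 9.9): I: 0; II: 0.56273.
By total probability, P(X > 9.9) = 0.47·0 + 0.53·0.56273 = 0.298247.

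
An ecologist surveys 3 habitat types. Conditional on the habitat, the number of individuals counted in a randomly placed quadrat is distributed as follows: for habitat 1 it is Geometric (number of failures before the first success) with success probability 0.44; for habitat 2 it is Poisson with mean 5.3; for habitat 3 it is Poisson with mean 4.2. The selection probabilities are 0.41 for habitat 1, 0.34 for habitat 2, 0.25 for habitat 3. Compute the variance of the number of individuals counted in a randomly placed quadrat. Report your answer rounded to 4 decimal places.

7.2800

Per component, 1: μ=1.27273, E[X²]=4.5124; 2: μ=5.3, E[X²]=33.39; 3: μ=4.2, E[X²]=21.84.
E[X] = 0.41·1.27273 + 0.34·5.3 + 0.25·4.2 = 3.37382.
E[X²] = 0.41·4.5124 + 0.34·33.39 + 0.25·21.84 = 18.6627.
Var(X) = E[X²] − (E[X])² = 18.6627 − 11.3826 = 7.28003.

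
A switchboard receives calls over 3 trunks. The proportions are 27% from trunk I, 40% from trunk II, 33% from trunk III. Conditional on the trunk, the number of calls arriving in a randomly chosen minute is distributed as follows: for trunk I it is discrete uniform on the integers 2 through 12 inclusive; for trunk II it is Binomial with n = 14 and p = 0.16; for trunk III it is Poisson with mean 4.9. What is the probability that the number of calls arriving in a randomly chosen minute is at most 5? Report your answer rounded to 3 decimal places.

Conditional on each trunk, P(X ≤ 5): I: 0.363636; II: 0.984276; III: 0.633501.
By total probability, P(X ≤ 5) = 0.27·0.363636 + 0.4·0.984276 + 0.33·0.633501 = 0.700948.

0.701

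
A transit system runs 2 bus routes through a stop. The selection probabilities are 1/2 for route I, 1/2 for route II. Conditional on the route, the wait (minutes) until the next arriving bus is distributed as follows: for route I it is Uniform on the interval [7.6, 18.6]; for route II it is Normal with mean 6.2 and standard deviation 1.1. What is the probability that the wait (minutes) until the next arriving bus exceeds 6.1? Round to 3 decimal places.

Conditional on each route, P(X > 6.1): I: 1; II: 0.536218.
By total probability, P(X > 6.1) = 0.5·1 + 0.5·0.536218 = 0.768109.

0.768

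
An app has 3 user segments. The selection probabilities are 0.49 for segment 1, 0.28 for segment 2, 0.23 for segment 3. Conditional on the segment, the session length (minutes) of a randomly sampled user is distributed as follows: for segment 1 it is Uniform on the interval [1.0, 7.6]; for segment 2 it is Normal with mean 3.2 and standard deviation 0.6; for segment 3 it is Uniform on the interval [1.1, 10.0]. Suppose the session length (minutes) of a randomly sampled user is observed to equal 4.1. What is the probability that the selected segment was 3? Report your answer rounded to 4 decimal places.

0.1610

Likelihoods f(4.1 | ·): 1: 0.151515; 2: 0.215863; 3: 0.11236.
Posterior ∝ prior × likelihood. Numerator for 3: 0.23·0.11236 = 0.0258427.
Normalizing constant: 0.49·0.151515 + 0.28·0.215863 + 0.23·0.11236 = 0.160527.
P(3 | observation) = 0.0258427 / 0.160527 = 0.160987.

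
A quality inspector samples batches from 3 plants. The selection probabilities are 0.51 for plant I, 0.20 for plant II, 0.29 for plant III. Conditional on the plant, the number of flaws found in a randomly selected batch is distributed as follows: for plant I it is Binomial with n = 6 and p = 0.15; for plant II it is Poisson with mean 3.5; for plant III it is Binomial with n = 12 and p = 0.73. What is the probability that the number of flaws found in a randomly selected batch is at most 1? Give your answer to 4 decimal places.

Conditional on each plant, P(X ≤ 1): I: 0.776484; II: 0.135888; III: 5.01983e-06.
By total probability, P(X ≤ 1) = 0.51·0.776484 + 0.2·0.135888 + 0.29·5.01983e-06 = 0.423186.

0.4232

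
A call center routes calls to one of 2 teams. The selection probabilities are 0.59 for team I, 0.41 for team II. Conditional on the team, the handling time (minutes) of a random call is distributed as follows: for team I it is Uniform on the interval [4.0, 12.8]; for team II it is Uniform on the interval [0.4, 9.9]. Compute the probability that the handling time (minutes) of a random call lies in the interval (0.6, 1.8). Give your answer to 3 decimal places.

Conditional on each team, P(0.6 < X < 1.8): I: 0; II: 0.126316.
By total probability, P(0.6 < X < 1.8) = 0.59·0 + 0.41·0.126316 = 0.0517895.

0.052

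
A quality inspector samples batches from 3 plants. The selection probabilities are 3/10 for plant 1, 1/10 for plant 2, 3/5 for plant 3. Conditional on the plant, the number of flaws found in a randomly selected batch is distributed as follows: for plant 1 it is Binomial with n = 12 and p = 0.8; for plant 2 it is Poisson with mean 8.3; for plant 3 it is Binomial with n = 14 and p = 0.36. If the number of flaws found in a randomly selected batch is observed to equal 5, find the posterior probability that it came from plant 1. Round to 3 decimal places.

0.007

Likelihoods P(X=5 | ·): 1: 0.00332189; 2: 0.0815765; 3: 0.21807.
Posterior ∝ prior × likelihood. Numerator for 1: 0.3·0.00332189 = 0.000996567.
Normalizing constant: 0.3·0.00332189 + 0.1·0.0815765 + 0.6·0.21807 = 0.139996.
P(1 | observation) = 0.000996567 / 0.139996 = 0.00711852.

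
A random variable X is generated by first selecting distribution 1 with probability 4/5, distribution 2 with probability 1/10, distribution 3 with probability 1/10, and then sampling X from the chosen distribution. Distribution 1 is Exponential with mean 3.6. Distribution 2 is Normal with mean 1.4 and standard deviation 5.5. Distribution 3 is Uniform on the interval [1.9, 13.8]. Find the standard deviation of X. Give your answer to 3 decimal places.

4.101

Per component, 1: μ=3.6, E[X²]=25.92; 2: μ=1.4, E[X²]=32.21; 3: μ=7.85, E[X²]=73.4233.
E[X] = 0.8·3.6 + 0.1·1.4 + 0.1·7.85 = 3.805.
E[X²] = 0.8·25.92 + 0.1·32.21 + 0.1·73.4233 = 31.2993.
Var(X) = E[X²] − (E[X])² = 31.2993 − 14.478 = 16.8213.
SD(X) = √16.8213 = 4.10138.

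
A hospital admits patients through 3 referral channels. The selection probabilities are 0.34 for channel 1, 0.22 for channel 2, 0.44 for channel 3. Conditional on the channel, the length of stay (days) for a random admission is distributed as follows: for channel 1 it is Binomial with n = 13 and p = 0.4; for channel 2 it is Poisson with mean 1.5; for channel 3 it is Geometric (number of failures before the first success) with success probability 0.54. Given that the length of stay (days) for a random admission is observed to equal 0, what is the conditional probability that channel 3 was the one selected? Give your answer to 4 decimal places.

Likelihoods P(X=0 | ·): 1: 0.00130607; 2: 0.22313; 3: 0.54.
Posterior ∝ prior × likelihood. Numerator for 3: 0.44·0.54 = 0.2376.
Normalizing constant: 0.34·0.00130607 + 0.22·0.22313 + 0.44·0.54 = 0.287133.
P(3 | observation) = 0.2376 / 0.287133 = 0.827492.

0.8275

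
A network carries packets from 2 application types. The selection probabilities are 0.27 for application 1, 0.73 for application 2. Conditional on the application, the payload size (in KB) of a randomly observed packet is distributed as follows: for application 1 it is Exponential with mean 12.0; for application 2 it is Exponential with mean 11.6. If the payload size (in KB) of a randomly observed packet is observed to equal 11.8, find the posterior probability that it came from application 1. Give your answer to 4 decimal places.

Likelihoods f(11.8 | ·): 1: 0.0311718; 2: 0.0311716.
Posterior ∝ prior × likelihood. Numerator for 1: 0.27·0.0311718 = 0.0084164.
Normalizing constant: 0.27·0.0311718 + 0.73·0.0311716 = 0.0311717.
P(1 | observation) = 0.0084164 / 0.0311717 = 0.270001.

0.2700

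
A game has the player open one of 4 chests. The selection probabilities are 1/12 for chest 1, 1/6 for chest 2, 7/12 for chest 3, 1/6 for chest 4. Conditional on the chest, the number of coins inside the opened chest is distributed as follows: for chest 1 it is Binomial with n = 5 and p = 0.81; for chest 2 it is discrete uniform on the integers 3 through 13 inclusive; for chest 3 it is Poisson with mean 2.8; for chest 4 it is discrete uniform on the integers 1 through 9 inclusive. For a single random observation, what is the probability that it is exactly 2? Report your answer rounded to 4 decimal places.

0.1613

Conditional on each chest, P(X = 2): 1: 0.0450019; 2: 0; 3: 0.238375; 4: 0.111111.
By total probability, P(X = 2) = 0.0833333·0.0450019 + 0.166667·0 + 0.583333·0.238375 + 0.166667·0.111111 = 0.161321.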